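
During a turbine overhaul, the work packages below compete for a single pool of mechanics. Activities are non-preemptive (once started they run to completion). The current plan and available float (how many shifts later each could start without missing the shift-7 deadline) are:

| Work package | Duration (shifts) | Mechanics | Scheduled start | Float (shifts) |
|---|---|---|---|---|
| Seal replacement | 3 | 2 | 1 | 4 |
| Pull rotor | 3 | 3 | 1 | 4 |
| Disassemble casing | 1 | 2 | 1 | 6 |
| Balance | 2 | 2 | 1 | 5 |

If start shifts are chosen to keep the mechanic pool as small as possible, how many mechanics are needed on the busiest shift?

Early-start (Seal replacement@1, Pull rotor@1, Disassemble casing@1, Balance@1) gives peak 9: s1:9  s2:7  s3:5  s4:0  s5:0  s6:0  s7:0.
Shift Pull rotor→4, Balance→2.
Schedule Seal replacement@1, Pull rotor@4, Disassemble casing@1, Balance@2: s1:4  s2:4  s3:4  s4:3  s5:3  s6:3  s7:0 — peak 4.

4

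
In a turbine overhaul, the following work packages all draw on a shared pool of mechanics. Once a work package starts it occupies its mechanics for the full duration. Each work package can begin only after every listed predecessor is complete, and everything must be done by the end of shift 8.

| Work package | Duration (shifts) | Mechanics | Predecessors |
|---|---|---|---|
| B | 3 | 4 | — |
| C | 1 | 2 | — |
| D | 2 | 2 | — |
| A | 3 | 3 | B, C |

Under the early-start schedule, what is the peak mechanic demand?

8

Early-start schedule: B@1, C@1, D@1, A@4.
Load per shift: shift 1: 8, shift 2: 6, shift 3: 4, shift 4: 3, shift 5: 3, shift 6: 3, shift 7: 0, shift 8: 0.
Peak is 8.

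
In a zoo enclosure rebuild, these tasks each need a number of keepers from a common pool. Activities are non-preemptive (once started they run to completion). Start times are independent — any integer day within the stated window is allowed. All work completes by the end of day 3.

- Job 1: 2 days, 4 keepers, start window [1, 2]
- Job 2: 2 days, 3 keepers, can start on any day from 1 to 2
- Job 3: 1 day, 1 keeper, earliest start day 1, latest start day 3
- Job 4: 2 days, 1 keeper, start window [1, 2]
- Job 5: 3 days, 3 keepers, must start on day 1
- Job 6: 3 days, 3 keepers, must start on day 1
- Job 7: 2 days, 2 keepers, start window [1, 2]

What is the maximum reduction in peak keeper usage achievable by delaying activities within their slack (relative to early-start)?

1

Early-start peak: d1:17  d2:16  d3:6 ⇒ 17.
Leveled (Job 1@1, Job 2@1, Job 3@1, Job 4@1, Job 5@1, Job 6@1, Job 7@2): d1:15  d2:16  d3:8 ⇒ 16.
Reduction 17 − 16 = 1.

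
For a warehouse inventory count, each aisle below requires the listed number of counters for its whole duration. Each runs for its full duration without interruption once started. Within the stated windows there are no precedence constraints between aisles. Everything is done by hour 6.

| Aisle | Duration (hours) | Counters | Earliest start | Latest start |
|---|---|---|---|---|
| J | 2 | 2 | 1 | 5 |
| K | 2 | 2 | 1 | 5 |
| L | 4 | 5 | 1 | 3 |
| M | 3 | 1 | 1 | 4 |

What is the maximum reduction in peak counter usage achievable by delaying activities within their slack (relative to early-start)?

4

Early-start peak: h1:10  h2:10  h3:6  h4:5  h5:0  h6:0 ⇒ 10.
Leveled (J@1, K@1, L@3, M@1): h1:5  h2:5  h3:6  h4:5  h5:5  h6:5 ⇒ 6.
Reduction 10 − 6 = 4.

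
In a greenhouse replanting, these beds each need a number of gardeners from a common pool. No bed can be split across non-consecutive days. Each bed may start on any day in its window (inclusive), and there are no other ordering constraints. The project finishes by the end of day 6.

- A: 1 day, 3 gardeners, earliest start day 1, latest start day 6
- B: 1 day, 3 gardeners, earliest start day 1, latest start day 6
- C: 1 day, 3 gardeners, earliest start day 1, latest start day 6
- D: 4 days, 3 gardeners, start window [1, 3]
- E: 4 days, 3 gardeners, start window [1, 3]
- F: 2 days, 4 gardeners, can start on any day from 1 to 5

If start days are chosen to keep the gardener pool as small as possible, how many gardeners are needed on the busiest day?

Early-start (A@1, B@1, C@1, D@1, E@1, F@1) gives peak 19: d1:19  d2:10  d3:6  d4:6  d5:0  d6:0.
Shift C→2, E→2, F→5.
Schedule A@1, B@1, C@2, D@1, E@2, F@5: d1:9  d2:9  d3:6  d4:6  d5:7  d6:4 — peak 9.

9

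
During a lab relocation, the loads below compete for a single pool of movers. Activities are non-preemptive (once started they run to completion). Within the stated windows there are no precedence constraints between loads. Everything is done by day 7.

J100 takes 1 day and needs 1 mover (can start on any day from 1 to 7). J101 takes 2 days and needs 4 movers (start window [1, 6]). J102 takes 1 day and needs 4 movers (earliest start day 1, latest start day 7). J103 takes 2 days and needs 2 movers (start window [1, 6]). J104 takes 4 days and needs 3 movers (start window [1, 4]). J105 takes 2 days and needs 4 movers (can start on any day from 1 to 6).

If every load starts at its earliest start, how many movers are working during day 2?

13

At early start, day 2 has: J101, J103, J104, J105.
Demand: 4 + 2 + 3 + 4 = 13.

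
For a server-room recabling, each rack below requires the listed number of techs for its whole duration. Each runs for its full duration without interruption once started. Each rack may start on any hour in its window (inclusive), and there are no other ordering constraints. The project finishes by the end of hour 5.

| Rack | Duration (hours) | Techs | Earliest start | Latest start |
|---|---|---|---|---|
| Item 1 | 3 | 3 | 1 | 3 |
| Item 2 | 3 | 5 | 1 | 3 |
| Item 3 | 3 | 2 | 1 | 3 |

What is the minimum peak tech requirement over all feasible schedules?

Schedule Item 1@1, Item 2@1, Item 3@1: h1:10  h2:10  h3:10  h4:0  h5:0 — peak 10.

10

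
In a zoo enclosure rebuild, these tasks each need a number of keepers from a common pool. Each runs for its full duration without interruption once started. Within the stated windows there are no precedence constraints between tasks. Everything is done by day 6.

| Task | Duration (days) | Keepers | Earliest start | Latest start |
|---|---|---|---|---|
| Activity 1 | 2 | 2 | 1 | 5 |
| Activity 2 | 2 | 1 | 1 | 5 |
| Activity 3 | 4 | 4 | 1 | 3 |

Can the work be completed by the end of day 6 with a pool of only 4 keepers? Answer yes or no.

yes

Schedule Activity 1@1, Activity 2@1, Activity 3@3: d1:3  d2:3  d3:4  d4:4  d5:4  d6:4 — peak 4 ≤ 4.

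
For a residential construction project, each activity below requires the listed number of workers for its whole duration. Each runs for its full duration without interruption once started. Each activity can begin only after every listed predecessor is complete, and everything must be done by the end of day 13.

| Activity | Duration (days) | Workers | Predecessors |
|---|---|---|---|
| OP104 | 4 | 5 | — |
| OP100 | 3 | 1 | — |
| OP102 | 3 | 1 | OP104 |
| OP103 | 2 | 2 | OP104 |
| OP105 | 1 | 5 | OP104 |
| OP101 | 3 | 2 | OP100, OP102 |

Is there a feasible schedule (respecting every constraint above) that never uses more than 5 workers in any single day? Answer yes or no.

yes

Schedule OP104@1, OP100@5, OP102@5, OP103@5, OP105@8, OP101@9: d1:5  d2:5  d3:5  d4:5  d5:4  d6:4  d7:2  d8:5  d9:2  d10:2  d11:2  d12:0  d13:0 — peak 5 ≤ 5.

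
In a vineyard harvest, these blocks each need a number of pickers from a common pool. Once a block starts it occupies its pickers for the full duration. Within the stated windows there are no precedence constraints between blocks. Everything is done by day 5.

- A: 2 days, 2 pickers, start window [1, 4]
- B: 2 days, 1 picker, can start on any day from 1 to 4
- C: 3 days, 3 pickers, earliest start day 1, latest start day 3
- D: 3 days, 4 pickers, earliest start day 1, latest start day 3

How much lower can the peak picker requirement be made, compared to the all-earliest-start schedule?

Early-start peak: d1:10  d2:10  d3:7  d4:0  d5:0 ⇒ 10.
Leveled (A@1, B@1, C@1, D@3): d1:6  d2:6  d3:7  d4:4  d5:4 ⇒ 7.
Reduction 10 − 7 = 3.

3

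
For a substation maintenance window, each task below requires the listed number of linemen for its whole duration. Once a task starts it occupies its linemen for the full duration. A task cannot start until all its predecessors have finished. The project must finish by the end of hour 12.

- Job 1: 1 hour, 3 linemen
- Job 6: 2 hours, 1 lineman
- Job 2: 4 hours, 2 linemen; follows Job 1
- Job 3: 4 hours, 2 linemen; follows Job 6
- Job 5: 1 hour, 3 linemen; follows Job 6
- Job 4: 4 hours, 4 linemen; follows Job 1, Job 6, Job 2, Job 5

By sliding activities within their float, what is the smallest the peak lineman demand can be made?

Early-start (Job 1@1, Job 6@1, Job 2@2, Job 3@3, Job 5@3, Job 4@6) gives peak 7: h1:4  h2:3  h3:7  h4:4  h5:4  h6:6  h7:4  h8:4  h9:4  h10:0  h11:0  h12:0.
Shift Job 5→7, Job 4→8.
Schedule Job 1@1, Job 6@1, Job 2@2, Job 3@3, Job 5@7, Job 4@8: h1:4  h2:3  h3:4  h4:4  h5:4  h6:2  h7:3  h8:4  h9:4  h10:4  h11:4  h12:0 — peak 4.
Total lineman-hours = 40 over 12 hours ⇒ peak ≥ ⌈40/12⌉ = 4, so 4 is optimal.

4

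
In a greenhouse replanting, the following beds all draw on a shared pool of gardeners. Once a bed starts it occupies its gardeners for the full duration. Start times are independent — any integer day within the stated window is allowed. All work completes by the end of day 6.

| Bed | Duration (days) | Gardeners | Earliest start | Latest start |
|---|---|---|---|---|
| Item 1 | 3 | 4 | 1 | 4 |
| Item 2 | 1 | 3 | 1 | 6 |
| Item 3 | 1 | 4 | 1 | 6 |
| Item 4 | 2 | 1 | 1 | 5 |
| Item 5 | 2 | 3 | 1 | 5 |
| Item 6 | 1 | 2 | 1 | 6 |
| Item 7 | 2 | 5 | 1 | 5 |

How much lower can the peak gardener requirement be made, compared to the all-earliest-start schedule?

Early-start peak: d1:22  d2:13  d3:4  d4:0  d5:0  d6:0 ⇒ 22.
Leveled (Item 1@1, Item 2@1, Item 3@4, Item 4@4, Item 5@2, Item 6@4, Item 7@5): d1:7  d2:7  d3:7  d4:7  d5:6  d6:5 ⇒ 7.
Reduction 22 − 7 = 15.

15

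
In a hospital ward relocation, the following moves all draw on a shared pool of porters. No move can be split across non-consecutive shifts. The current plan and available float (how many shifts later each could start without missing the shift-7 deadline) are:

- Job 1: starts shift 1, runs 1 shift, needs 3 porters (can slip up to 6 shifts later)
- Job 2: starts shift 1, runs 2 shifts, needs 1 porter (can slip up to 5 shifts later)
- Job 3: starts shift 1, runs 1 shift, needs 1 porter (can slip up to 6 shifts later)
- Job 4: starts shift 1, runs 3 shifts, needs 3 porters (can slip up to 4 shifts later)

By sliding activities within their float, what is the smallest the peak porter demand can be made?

Early-start (Job 1@1, Job 2@1, Job 3@1, Job 4@1) gives peak 8: s1:8  s2:4  s3:3  s4:0  s5:0  s6:0  s7:0.
Shift Job 2→2, Job 3→2, Job 4→4.
Schedule Job 1@1, Job 2@2, Job 3@2, Job 4@4: s1:3  s2:2  s3:1  s4:3  s5:3  s6:3  s7:0 — peak 3.
Total porter-shifts = 15 over 7 shifts ⇒ peak ≥ ⌈15/7⌉ = 3, so 3 is optimal.

3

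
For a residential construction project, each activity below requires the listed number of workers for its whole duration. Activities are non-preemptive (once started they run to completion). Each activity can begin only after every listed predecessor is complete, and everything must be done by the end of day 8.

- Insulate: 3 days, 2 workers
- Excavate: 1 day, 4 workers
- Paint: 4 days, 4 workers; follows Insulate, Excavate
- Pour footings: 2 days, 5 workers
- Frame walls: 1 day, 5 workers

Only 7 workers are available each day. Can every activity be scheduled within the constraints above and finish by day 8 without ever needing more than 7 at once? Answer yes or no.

Schedule Insulate@1, Excavate@1, Paint@4, Pour footings@2, Frame walls@8: d1:6  d2:7  d3:7  d4:4  d5:4  d6:4  d7:4  d8:5 — peak 7 ≤ 7.

yes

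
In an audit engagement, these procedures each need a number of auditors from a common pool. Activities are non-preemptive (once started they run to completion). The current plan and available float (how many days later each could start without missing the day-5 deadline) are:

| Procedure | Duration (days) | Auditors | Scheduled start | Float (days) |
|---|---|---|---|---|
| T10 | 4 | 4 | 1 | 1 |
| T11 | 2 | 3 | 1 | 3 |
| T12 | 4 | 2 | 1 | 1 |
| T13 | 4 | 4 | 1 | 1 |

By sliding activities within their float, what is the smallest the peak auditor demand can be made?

13

Schedule T10@1, T11@1, T12@1, T13@1: d1:13  d2:13  d3:10  d4:10  d5:0 — peak 13.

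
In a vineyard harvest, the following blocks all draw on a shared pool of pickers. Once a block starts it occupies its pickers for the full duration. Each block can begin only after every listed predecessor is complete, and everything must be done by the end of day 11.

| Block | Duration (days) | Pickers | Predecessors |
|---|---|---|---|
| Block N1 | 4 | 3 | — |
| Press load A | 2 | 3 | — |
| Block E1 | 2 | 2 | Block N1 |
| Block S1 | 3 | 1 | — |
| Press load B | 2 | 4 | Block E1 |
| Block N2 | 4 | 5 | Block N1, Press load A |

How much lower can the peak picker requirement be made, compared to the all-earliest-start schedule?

Early-start peak: d1:7  d2:7  d3:4  d4:3  d5:7  d6:7  d7:9  d8:9  d9:0  d10:0  d11:0 ⇒ 9.
Leveled (Block N1@1, Press load A@1, Block E1@5, Block S1@1, Press load B@9, Block N2@5): d1:7  d2:7  d3:4  d4:3  d5:7  d6:7  d7:5  d8:5  d9:4  d10:4  d11:0 ⇒ 7.
Reduction 9 − 7 = 2.

2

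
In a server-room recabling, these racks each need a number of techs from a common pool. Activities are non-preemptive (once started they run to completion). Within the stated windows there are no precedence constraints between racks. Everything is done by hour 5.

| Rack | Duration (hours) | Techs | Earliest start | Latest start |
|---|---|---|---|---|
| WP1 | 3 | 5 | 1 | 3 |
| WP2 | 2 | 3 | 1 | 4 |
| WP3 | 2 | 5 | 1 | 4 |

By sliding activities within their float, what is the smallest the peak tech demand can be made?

8

Early-start (WP1@1, WP2@1, WP3@1) gives peak 13: h1:13  h2:13  h3:5  h4:0  h5:0.
Shift WP3→4.
Schedule WP1@1, WP2@1, WP3@4: h1:8  h2:8  h3:5  h4:5  h5:5 — peak 8.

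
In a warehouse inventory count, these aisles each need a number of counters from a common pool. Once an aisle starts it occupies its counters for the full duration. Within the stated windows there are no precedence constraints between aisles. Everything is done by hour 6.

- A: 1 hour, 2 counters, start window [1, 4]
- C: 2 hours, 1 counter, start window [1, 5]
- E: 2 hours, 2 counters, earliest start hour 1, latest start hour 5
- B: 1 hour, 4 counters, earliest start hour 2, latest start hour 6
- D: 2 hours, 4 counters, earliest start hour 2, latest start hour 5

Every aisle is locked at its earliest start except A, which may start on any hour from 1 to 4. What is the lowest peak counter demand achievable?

A@1: h1:5  h2:11  h3:4  h4:0  h5:0  h6:0 → peak 11
A@2: h1:3  h2:13  h3:4  h4:0  h5:0  h6:0 → peak 13
A@3: h1:3  h2:11  h3:6  h4:0  h5:0  h6:0 → peak 11
A@4: h1:3  h2:11  h3:4  h4:2  h5:0  h6:0 → peak 11
Best is A@1, peak 11.

11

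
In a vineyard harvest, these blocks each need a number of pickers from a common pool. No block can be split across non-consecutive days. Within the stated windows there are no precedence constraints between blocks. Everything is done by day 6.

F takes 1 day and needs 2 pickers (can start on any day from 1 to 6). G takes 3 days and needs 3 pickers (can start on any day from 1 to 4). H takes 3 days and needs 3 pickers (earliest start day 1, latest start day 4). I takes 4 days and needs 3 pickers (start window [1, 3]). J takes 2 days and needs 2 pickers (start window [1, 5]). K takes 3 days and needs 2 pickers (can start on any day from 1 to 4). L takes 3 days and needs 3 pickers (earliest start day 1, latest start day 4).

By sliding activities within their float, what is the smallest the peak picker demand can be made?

9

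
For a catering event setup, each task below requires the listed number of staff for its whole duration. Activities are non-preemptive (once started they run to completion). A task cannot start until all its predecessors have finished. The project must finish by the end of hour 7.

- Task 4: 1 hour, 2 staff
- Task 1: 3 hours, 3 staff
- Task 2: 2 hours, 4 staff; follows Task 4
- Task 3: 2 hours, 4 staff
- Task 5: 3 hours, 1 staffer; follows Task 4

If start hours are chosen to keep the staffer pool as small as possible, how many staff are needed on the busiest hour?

5

Early-start (Task 4@1, Task 1@1, Task 2@2, Task 3@1, Task 5@2) gives peak 12: h1:9  h2:12  h3:8  h4:1  h5:0  h6:0  h7:0.
Shift Task 2→4, Task 3→6.
Schedule Task 4@1, Task 1@1, Task 2@4, Task 3@6, Task 5@2: h1:5  h2:4  h3:4  h4:5  h5:4  h6:4  h7:4 — peak 5.
Total staffer-hours = 30 over 7 hours ⇒ peak ≥ ⌈30/7⌉ = 5, so 5 is optimal.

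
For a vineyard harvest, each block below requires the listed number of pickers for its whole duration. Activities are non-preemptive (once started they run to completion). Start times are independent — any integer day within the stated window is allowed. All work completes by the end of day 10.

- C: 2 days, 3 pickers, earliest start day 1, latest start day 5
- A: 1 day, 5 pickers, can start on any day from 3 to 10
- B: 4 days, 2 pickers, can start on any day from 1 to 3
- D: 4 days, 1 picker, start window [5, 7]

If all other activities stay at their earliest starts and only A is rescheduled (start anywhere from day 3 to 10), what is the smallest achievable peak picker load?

5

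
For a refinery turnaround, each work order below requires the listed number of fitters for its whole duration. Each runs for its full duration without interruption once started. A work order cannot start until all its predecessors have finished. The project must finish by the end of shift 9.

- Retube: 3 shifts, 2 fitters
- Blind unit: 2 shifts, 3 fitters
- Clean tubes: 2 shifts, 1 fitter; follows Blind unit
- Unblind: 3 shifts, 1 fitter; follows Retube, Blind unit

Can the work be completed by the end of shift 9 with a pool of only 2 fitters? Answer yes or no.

no

The minimum achievable peak is 3; 2 < 3, so no feasible schedule stays within the cap.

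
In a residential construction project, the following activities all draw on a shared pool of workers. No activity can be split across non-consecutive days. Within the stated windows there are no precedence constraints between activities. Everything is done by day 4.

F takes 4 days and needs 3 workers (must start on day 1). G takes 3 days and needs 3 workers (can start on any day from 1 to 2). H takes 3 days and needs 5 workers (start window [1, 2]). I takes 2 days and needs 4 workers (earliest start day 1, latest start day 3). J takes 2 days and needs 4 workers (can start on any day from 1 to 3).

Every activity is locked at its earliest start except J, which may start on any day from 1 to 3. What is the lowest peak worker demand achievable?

15

J@1: d1:19  d2:19  d3:11  d4:3 → peak 19
J@2: d1:15  d2:19  d3:15  d4:3 → peak 19
J@3: d1:15  d2:15  d3:15  d4:7 → peak 15
Best is J@3, peak 15.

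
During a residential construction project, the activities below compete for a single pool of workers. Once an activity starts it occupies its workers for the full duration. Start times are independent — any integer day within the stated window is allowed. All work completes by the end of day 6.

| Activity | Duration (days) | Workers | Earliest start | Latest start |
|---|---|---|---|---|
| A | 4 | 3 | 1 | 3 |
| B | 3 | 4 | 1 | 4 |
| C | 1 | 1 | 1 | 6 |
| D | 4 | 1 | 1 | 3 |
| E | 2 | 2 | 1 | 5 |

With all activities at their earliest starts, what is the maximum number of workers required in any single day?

11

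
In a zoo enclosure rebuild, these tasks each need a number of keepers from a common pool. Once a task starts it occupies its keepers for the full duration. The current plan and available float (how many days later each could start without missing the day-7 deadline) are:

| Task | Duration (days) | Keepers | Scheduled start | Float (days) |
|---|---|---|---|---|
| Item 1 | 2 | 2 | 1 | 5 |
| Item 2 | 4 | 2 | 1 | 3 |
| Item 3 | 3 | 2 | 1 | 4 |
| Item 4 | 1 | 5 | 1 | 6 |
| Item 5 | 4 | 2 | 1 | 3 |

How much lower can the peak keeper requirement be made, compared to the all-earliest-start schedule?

Early-start peak: d1:13  d2:8  d3:6  d4:4  d5:0  d6:0  d7:0 ⇒ 13.
Leveled (Item 1@1, Item 2@1, Item 3@1, Item 4@7, Item 5@3): d1:6  d2:6  d3:6  d4:4  d5:2  d6:2  d7:5 ⇒ 6.
Reduction 13 − 6 = 7.

7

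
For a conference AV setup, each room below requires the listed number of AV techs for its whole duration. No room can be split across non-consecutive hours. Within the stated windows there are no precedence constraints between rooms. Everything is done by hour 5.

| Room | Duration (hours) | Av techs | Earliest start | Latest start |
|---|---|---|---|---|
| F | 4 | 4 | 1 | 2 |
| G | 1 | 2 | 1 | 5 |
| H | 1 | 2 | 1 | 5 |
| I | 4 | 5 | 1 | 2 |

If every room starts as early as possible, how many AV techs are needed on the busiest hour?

Early-start schedule: F@1, G@1, H@1, I@1.
Load per hour: hour 1: 13, hour 2: 9, hour 3: 9, hour 4: 9, hour 5: 0.
Peak is 13.

13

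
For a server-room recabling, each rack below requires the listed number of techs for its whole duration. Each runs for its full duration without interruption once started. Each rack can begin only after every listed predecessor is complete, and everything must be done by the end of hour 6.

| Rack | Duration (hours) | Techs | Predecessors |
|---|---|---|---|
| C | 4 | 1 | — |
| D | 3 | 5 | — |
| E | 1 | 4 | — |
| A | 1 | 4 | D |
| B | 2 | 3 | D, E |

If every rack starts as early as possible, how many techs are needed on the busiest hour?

Early-start schedule: C@1, D@1, E@1, A@4, B@4.
Load per hour: hour 1: 10, hour 2: 6, hour 3: 6, hour 4: 8, hour 5: 3, hour 6: 0.
Peak is 10.

10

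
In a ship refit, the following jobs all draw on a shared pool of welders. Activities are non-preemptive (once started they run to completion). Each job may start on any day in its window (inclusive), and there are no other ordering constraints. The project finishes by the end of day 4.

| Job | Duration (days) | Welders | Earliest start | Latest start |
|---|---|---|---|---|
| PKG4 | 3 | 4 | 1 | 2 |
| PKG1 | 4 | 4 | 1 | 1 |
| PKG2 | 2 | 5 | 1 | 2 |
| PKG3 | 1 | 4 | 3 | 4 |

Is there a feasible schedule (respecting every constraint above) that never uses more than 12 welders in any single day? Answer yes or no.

The minimum achievable peak is 13; 12 < 13, so no feasible schedule stays within the cap.

no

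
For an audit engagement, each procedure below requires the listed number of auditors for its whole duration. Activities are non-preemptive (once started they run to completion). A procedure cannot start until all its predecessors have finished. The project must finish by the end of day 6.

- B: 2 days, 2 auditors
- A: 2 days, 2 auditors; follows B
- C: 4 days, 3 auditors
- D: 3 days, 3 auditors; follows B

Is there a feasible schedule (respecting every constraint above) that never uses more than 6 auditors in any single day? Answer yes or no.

yes

Schedule B@1, A@5, C@1, D@3: d1:5  d2:5  d3:6  d4:6  d5:5  d6:2 — peak 6 ≤ 6.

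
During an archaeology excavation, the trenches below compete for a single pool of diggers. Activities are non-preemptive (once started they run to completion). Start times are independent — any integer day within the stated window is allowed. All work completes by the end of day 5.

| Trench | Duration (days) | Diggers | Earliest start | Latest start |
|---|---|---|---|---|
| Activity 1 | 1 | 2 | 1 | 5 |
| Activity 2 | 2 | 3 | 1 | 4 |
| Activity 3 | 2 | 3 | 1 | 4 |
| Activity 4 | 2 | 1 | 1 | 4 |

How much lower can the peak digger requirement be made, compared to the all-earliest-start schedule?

Early-start peak: d1:9  d2:7  d3:0  d4:0  d5:0 ⇒ 9.
Leveled (Activity 1@1, Activity 2@2, Activity 3@4, Activity 4@1): d1:3  d2:4  d3:3  d4:3  d5:3 ⇒ 4.
Reduction 9 − 4 = 5.

5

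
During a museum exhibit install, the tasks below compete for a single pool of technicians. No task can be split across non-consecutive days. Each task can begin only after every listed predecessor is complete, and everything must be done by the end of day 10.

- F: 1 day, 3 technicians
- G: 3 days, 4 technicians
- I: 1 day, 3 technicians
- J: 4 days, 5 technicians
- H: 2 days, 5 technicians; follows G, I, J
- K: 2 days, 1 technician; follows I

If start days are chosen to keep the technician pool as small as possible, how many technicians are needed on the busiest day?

6

Early-start (F@1, G@1, I@1, J@1, H@5, K@2) gives peak 15: d1:15  d2:10  d3:10  d4:5  d5:5  d6:5  d7:0  d8:0  d9:0  d10:0.
Shift G→2, J→5, H→9.
Schedule F@1, G@2, I@1, J@5, H@9, K@2: d1:6  d2:5  d3:5  d4:4  d5:5  d6:5  d7:5  d8:5  d9:5  d10:5 — peak 6.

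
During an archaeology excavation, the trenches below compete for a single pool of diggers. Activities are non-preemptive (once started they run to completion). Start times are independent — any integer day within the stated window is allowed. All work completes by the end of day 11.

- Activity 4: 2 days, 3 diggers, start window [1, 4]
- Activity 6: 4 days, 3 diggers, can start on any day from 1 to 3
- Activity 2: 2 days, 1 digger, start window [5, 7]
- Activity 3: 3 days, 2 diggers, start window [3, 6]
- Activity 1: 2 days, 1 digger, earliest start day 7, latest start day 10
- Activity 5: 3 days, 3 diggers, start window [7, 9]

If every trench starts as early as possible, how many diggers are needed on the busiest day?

6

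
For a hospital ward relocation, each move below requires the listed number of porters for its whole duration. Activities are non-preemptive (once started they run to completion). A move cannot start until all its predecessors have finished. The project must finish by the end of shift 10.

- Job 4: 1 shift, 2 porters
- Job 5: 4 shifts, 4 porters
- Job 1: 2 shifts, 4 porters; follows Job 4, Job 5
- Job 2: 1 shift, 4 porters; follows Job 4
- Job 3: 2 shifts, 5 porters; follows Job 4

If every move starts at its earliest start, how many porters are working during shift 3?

At early start, shift 3 has: Job 5, Job 3.
Demand: 4 + 5 = 9.

9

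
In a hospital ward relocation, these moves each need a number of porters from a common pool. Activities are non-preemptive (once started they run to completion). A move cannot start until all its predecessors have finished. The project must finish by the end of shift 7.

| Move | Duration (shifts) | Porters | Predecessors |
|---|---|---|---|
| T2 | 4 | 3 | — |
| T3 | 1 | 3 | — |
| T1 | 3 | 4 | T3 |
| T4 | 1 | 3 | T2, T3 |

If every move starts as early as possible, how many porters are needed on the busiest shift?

7

Early-start schedule: T2@1, T3@1, T1@2, T4@5.
Load per shift: shift 1: 6, shift 2: 7, shift 3: 7, shift 4: 7, shift 5: 3, shift 6: 0, shift 7: 0.
Peak is 7.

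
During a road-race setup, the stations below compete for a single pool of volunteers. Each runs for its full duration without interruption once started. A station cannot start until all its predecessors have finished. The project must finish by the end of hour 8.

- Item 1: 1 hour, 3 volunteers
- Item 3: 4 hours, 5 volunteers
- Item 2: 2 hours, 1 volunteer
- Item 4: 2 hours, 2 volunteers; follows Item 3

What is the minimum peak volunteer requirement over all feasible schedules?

5

Early-start (Item 1@1, Item 3@1, Item 2@1, Item 4@5) gives peak 9: h1:9  h2:6  h3:5  h4:5  h5:2  h6:2  h7:0  h8:0.
Shift Item 3→2, Item 2→6, Item 4→6.
Schedule Item 1@1, Item 3@2, Item 2@6, Item 4@6: h1:3  h2:5  h3:5  h4:5  h5:5  h6:3  h7:3  h8:0 — peak 5.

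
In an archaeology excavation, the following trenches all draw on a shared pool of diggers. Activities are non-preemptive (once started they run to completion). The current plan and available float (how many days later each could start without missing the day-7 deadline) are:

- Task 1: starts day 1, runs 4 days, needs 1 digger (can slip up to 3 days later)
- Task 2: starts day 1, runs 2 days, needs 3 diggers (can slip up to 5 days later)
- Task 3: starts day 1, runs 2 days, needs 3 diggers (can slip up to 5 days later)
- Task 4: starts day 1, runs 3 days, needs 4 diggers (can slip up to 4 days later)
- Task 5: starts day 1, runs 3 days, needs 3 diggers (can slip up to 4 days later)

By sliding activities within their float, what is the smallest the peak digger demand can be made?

Early-start (Task 1@1, Task 2@1, Task 3@1, Task 4@1, Task 5@1) gives peak 14: d1:14  d2:14  d3:8  d4:1  d5:0  d6:0  d7:0.
Shift Task 2→4, Task 3→6, Task 5→5.
Schedule Task 1@1, Task 2@4, Task 3@6, Task 4@1, Task 5@5: d1:5  d2:5  d3:5  d4:4  d5:6  d6:6  d7:6 — peak 6.
Total digger-days = 37 over 7 days ⇒ peak ≥ ⌈37/7⌉ = 6, so 6 is optimal.

6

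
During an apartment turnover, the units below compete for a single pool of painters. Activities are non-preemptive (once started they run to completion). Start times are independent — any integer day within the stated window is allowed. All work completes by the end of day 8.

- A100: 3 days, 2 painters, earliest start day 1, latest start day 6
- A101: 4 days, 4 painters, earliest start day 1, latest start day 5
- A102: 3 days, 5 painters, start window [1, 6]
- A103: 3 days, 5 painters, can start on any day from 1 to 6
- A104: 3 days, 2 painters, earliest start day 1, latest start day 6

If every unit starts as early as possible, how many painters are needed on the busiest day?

Early-start schedule: A100@1, A101@1, A102@1, A103@1, A104@1.
Load per day: day 1: 18, day 2: 18, day 3: 18, day 4: 4, day 5: 0, day 6: 0, day 7: 0, day 8: 0.
Peak is 18.

18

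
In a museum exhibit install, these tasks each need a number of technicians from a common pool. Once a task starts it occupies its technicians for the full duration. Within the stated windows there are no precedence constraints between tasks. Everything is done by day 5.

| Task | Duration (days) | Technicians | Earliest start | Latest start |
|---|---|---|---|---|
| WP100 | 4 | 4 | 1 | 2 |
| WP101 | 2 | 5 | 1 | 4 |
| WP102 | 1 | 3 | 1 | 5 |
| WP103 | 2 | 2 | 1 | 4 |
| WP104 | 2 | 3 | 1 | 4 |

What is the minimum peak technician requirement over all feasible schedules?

9

Early-start (WP100@1, WP101@1, WP102@1, WP103@1, WP104@1) gives peak 17: d1:17  d2:14  d3:4  d4:4  d5:0.
Shift WP102→3, WP103→3, WP104→4.
Schedule WP100@1, WP101@1, WP102@3, WP103@3, WP104@4: d1:9  d2:9  d3:9  d4:9  d5:3 — peak 9.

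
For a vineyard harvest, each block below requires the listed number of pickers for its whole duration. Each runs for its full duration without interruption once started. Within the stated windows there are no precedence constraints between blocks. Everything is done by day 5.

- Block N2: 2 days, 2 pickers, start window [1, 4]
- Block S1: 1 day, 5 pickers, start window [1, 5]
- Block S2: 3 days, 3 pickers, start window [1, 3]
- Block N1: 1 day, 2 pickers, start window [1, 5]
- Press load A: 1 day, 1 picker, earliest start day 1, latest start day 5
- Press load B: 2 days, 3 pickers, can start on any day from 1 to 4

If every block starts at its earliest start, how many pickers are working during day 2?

8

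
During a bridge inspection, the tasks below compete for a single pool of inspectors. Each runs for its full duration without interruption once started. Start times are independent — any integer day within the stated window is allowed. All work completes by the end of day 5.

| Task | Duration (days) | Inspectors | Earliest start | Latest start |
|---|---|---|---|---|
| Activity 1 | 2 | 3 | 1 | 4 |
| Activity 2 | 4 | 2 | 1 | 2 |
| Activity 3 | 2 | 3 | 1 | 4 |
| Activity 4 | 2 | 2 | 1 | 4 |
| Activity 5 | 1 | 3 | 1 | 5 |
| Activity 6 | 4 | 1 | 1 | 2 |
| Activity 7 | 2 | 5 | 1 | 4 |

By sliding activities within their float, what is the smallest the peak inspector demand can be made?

Early-start (Activity 1@1, Activity 2@1, Activity 3@1, Activity 4@1, Activity 5@1, Activity 6@1, Activity 7@1) gives peak 19: d1:19  d2:16  d3:3  d4:3  d5:0.
Shift Activity 4→3, Activity 5→3, Activity 7→4.
Schedule Activity 1@1, Activity 2@1, Activity 3@1, Activity 4@3, Activity 5@3, Activity 6@1, Activity 7@4: d1:9  d2:9  d3:8  d4:10  d5:5 — peak 10.

10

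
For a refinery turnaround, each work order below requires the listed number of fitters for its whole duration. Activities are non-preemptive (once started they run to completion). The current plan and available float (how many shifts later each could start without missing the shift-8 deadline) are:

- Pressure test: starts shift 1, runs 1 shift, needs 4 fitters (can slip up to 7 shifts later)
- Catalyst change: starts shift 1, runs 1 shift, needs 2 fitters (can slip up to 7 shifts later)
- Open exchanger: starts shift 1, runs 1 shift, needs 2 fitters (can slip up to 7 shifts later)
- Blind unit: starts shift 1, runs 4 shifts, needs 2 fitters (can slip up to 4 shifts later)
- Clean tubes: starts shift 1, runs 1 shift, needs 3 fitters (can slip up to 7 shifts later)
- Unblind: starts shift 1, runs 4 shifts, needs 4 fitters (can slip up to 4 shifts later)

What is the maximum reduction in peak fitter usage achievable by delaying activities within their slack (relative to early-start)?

Early-start peak: s1:17  s2:6  s3:6  s4:6  s5:0  s6:0  s7:0  s8:0 ⇒ 17.
Leveled (Pressure test@1, Catalyst change@1, Open exchanger@2, Blind unit@2, Clean tubes@3, Unblind@4): s1:6  s2:4  s3:5  s4:6  s5:6  s6:4  s7:4  s8:0 ⇒ 6.
Reduction 17 − 6 = 11.

11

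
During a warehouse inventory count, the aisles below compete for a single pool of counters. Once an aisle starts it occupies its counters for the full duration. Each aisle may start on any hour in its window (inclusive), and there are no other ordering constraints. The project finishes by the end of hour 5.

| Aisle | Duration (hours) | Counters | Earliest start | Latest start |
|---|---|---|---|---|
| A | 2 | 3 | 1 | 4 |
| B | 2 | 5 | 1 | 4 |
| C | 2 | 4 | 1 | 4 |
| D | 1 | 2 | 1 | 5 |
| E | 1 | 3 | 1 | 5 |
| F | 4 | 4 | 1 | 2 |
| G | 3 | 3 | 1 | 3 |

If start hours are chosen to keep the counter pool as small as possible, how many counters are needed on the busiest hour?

Early-start (A@1, B@1, C@1, D@1, E@1, F@1, G@1) gives peak 24: h1:24  h2:19  h3:7  h4:4  h5:0.
Shift C→3, E→5, F→2, G→3.
Schedule A@1, B@1, C@3, D@1, E@5, F@2, G@3: h1:10  h2:12  h3:11  h4:11  h5:10 — peak 12.

12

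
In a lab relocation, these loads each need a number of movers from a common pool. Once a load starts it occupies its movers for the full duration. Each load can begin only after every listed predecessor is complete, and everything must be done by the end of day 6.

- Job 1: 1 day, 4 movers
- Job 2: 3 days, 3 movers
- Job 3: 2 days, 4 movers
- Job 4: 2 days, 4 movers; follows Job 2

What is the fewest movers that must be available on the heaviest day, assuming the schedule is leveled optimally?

7

Early-start (Job 1@1, Job 2@1, Job 3@1, Job 4@4) gives peak 11: d1:11  d2:7  d3:3  d4:4  d5:4  d6:0.
Shift Job 3→2.
Schedule Job 1@1, Job 2@1, Job 3@2, Job 4@4: d1:7  d2:7  d3:7  d4:4  d5:4  d6:0 — peak 7.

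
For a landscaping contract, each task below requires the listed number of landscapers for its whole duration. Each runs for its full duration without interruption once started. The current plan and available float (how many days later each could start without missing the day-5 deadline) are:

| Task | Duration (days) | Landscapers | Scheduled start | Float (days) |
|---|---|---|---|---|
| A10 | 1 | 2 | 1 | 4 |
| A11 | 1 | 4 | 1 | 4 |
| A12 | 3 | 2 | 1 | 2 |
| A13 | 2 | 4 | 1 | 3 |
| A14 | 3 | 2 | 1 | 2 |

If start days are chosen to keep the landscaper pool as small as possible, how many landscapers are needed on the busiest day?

Early-start (A10@1, A11@1, A12@1, A13@1, A14@1) gives peak 14: d1:14  d2:8  d3:4  d4:0  d5:0.
Shift A11→2, A13→4, A14→3.
Schedule A10@1, A11@2, A12@1, A13@4, A14@3: d1:4  d2:6  d3:4  d4:6  d5:6 — peak 6.
Total landscaper-days = 26 over 5 days ⇒ peak ≥ ⌈26/5⌉ = 6, so 6 is optimal.

6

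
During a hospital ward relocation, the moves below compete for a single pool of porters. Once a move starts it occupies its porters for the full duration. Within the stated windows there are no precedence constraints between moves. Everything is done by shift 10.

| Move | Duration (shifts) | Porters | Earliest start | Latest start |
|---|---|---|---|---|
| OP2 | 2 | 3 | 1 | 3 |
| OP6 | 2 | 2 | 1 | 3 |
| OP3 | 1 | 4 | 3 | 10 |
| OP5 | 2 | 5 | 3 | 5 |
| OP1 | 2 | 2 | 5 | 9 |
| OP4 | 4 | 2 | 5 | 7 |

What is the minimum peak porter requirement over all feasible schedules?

5

Early-start (OP2@1, OP6@1, OP3@3, OP5@3, OP1@5, OP4@5) gives peak 9: s1:5  s2:5  s3:9  s4:5  s5:4  s6:4  s7:2  s8:2  s9:0  s10:0.
Shift OP5→4, OP1→6, OP4→6.
Schedule OP2@1, OP6@1, OP3@3, OP5@4, OP1@6, OP4@6: s1:5  s2:5  s3:4  s4:5  s5:5  s6:4  s7:4  s8:2  s9:2  s10:0 — peak 5.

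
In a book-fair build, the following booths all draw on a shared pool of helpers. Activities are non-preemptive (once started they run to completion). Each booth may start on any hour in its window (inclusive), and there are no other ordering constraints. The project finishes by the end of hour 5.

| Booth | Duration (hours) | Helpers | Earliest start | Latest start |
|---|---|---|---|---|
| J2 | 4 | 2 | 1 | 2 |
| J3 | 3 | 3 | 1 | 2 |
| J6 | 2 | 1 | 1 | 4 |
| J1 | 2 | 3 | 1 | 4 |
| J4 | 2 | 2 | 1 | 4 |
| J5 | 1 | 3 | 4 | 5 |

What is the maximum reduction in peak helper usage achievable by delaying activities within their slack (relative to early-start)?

4

Early-start peak: h1:11  h2:11  h3:5  h4:5  h5:0 ⇒ 11.
Leveled (J2@1, J3@1, J6@1, J1@4, J4@3, J5@5): h1:6  h2:6  h3:7  h4:7  h5:6 ⇒ 7.
Reduction 11 − 7 = 4.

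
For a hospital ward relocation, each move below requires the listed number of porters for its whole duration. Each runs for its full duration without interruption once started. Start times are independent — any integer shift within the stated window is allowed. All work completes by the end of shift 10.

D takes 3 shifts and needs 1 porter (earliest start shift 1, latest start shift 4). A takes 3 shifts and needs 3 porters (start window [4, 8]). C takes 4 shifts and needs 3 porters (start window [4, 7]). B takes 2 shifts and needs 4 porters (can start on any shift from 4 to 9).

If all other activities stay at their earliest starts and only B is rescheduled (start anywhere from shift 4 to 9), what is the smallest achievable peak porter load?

B@4: s1:1  s2:1  s3:1  s4:10  s5:10  s6:6  s7:3  s8:0  s9:0  s10:0 → peak 10
B@5: s1:1  s2:1  s3:1  s4:6  s5:10  s6:10  s7:3  s8:0  s9:0  s10:0 → peak 10
B@6: s1:1  s2:1  s3:1  s4:6  s5:6  s6:10  s7:7  s8:0  s9:0  s10:0 → peak 10
B@7: s1:1  s2:1  s3:1  s4:6  s5:6  s6:6  s7:7  s8:4  s9:0  s10:0 → peak 7
B@8: s1:1  s2:1  s3:1  s4:6  s5:6  s6:6  s7:3  s8:4  s9:4  s10:0 → peak 6
B@9: s1:1  s2:1  s3:1  s4:6  s5:6  s6:6  s7:3  s8:0  s9:4  s10:4 → peak 6
Best is B@8, peak 6.

6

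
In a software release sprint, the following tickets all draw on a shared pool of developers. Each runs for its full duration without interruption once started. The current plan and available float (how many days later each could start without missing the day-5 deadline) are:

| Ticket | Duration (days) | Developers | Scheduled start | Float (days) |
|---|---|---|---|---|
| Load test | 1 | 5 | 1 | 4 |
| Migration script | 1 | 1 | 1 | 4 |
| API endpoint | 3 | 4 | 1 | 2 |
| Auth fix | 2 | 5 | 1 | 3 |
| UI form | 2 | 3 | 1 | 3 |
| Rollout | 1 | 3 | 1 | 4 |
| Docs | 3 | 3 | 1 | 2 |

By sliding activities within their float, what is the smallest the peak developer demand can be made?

Early-start (Load test@1, Migration script@1, API endpoint@1, Auth fix@1, UI form@1, Rollout@1, Docs@1) gives peak 24: d1:24  d2:15  d3:7  d4:0  d5:0.
Shift Auth fix→4, UI form→2, Rollout→2, Docs→3.
Schedule Load test@1, Migration script@1, API endpoint@1, Auth fix@4, UI form@2, Rollout@2, Docs@3: d1:10  d2:10  d3:10  d4:8  d5:8 — peak 10.
Total developer-days = 46 over 5 days ⇒ peak ≥ ⌈46/5⌉ = 10, so 10 is optimal.

10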